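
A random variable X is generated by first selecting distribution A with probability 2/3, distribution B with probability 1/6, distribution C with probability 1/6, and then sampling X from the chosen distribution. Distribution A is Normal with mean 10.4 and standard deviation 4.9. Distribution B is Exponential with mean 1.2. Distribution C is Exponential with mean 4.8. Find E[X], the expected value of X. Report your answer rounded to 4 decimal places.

Component means — A: 10.4; B: 1.2; C: 4.8.
E[X] = 0.666667·10.4 + 0.166667·1.2 + 0.166667·4.8 = 7.93333.

7.9333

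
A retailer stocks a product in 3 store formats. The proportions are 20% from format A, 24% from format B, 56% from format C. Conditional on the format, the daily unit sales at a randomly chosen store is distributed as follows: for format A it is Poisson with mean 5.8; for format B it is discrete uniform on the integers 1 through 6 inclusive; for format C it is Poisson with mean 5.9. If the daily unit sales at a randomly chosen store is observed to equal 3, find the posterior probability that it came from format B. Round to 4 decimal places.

Likelihoods P(X=3 | ·): A: 0.098452; B: 0.166667; C: 0.0937707.
Posterior ∝ prior × likelihood. Numerator for B: 0.24·0.166667 = 0.04.
Normalizing constant: 0.2·0.098452 + 0.24·0.166667 + 0.56·0.0937707 = 0.112202.
P(B | observation) = 0.04 / 0.112202 = 0.3565.

0.3565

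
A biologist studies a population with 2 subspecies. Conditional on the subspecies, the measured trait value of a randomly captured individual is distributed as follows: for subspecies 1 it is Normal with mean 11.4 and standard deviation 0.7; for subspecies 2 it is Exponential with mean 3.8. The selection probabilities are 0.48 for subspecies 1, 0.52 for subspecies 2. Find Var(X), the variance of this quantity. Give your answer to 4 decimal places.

Per component, 1: μ=11.4, E[X²]=130.45; 2: μ=3.8, E[X²]=28.88.
E[X] = 0.48·11.4 + 0.52·3.8 = 7.448.
E[X²] = 0.48·130.45 + 0.52·28.88 = 77.6336.
Var(X) = E[X²] − (E[X])² = 77.6336 − 55.4727 = 22.1609.

22.1609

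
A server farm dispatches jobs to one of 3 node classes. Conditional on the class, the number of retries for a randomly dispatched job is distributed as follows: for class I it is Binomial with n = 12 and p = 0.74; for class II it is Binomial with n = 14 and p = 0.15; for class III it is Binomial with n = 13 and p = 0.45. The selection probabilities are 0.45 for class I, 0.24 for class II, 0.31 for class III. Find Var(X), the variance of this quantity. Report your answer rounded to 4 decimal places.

9.7564

Per component, I: μ=8.88, E[X²]=81.1632; II: μ=2.1, E[X²]=6.195; III: μ=5.85, E[X²]=37.44.
E[X] = 0.45·8.88 + 0.24·2.1 + 0.31·5.85 = 6.3135.
E[X²] = 0.45·81.1632 + 0.24·6.195 + 0.31·37.44 = 49.6166.
Var(X) = E[X²] − (E[X])² = 49.6166 − 39.8603 = 9.75636.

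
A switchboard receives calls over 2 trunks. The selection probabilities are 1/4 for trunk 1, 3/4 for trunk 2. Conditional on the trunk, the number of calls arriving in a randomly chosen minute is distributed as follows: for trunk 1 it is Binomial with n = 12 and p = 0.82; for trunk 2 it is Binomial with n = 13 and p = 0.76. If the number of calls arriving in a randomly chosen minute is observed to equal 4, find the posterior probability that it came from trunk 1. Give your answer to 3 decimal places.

0.115

Likelihoods P(X=4 | ·): 1: 0.000246627; 2: 0.000630176.
Posterior ∝ prior × likelihood. Numerator for 1: 0.25·0.000246627 = 6.16568e-05.
Normalizing constant: 0.25·0.000246627 + 0.75·0.000630176 = 0.000534288.
P(1 | observation) = 6.16568e-05 / 0.000534288 = 0.1154.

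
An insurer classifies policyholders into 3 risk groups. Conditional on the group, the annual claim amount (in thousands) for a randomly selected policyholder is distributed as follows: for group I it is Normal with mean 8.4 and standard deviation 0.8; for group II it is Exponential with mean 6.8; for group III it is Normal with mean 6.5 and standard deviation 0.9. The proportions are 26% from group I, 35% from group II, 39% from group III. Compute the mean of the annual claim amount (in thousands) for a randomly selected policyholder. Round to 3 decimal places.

7.099

Component means — I: 8.4; II: 6.8; III: 6.5.
E[X] = 0.26·8.4 + 0.35·6.8 + 0.39·6.5 = 7.099.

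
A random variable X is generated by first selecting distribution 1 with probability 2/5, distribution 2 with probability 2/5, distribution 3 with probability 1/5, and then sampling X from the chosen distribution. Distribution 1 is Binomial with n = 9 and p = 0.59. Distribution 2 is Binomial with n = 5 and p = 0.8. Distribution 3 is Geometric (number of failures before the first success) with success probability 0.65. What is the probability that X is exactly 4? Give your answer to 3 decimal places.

0.237

Conditional on each component, P(X = 4): 1: 0.176888; 2: 0.4096; 3: 0.00975406.
By total probability, P(X = 4) = 0.4·0.176888 + 0.4·0.4096 + 0.2·0.00975406 = 0.236546.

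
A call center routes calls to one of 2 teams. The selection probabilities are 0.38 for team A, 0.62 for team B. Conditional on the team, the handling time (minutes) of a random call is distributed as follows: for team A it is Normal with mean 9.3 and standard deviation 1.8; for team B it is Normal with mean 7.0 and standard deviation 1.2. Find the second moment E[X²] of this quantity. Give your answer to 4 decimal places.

65.3702

For each component E[X²] = Var + (mean)², giving A: 89.73; B: 50.44.
Overall E[X²] = 0.38·89.73 + 0.62·50.44 = 65.3702.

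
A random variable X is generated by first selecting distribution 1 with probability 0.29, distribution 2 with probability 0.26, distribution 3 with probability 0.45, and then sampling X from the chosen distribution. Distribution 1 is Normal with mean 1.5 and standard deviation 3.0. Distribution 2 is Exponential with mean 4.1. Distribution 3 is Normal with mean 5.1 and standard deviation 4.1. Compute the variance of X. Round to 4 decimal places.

16.8631

Per component, 1: μ=1.5, E[X²]=11.25; 2: μ=4.1, E[X²]=33.62; 3: μ=5.1, E[X²]=42.82.
E[X] = 0.29·1.5 + 0.26·4.1 + 0.45·5.1 = 3.796.
E[X²] = 0.29·11.25 + 0.26·33.62 + 0.45·42.82 = 31.2727.
Var(X) = E[X²] − (E[X])² = 31.2727 − 14.4096 = 16.8631.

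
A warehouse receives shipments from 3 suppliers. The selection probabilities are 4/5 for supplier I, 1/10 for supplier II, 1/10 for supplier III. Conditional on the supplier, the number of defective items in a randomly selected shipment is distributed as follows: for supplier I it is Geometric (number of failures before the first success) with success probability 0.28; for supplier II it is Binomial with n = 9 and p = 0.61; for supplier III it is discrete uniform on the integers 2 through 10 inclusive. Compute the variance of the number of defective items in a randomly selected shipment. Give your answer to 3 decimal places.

Per component, I: μ=2.57143, E[X²]=15.7959; II: μ=5.49, E[X²]=32.2812; III: μ=6, E[X²]=42.6667.
E[X] = 0.8·2.57143 + 0.1·5.49 + 0.1·6 = 3.20614.
E[X²] = 0.8·15.7959 + 0.1·32.2812 + 0.1·42.6667 = 20.1315.
Var(X) = E[X²] − (E[X])² = 20.1315 − 10.2794 = 9.85217.

9.852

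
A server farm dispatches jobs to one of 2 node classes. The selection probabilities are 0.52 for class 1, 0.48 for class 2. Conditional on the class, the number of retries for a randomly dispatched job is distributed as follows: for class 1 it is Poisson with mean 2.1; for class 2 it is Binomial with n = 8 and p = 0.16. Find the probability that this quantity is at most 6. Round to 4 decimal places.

0.9969

Conditional on each class, P(X ≤ 6): 1: 0.994138; 2: 0.999982.
By total probability, P(X ≤ 6) = 0.52·0.994138 + 0.48·0.999982 = 0.996943.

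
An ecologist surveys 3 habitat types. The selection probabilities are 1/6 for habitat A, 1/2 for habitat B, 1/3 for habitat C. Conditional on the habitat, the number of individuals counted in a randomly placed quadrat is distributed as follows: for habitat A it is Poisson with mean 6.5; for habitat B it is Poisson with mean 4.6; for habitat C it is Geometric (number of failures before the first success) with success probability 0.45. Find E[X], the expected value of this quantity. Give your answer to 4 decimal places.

3.7907

Component means — A: 6.5; B: 4.6; C: 1.22222.
E[X] = 0.166667·6.5 + 0.5·4.6 + 0.333333·1.22222 = 3.79074.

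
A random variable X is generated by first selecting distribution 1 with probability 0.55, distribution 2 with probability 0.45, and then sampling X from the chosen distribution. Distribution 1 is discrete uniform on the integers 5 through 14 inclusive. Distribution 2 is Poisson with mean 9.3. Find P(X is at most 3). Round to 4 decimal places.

0.0077

Conditional on each component, P(X ≤ 3): 1: 0; 2: 0.0171516.
By total probability, P(X ≤ 3) = 0.55·0 + 0.45·0.0171516 = 0.00771822.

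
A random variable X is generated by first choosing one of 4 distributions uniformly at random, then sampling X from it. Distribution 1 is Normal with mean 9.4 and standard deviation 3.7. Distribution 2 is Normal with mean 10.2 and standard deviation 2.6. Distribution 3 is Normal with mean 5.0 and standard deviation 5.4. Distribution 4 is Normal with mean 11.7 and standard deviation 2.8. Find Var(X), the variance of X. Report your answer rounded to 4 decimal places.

Per component, 1: μ=9.4, E[X²]=102.05; 2: μ=10.2, E[X²]=110.8; 3: μ=5, E[X²]=54.16; 4: μ=11.7, E[X²]=144.73.
E[X] = 0.25·9.4 + 0.25·10.2 + 0.25·5 + 0.25·11.7 = 9.075.
E[X²] = 0.25·102.05 + 0.25·110.8 + 0.25·54.16 + 0.25·144.73 = 102.935.
Var(X) = E[X²] − (E[X])² = 102.935 − 82.3556 = 20.5794.

20.5794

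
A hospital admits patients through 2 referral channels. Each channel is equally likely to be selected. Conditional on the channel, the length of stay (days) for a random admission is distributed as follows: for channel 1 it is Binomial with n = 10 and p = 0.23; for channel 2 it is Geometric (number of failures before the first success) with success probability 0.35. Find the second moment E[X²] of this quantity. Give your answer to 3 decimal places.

7.908

For each component E[X²] = Var + (mean)², giving 1: 7.061; 2: 8.7551.
Overall E[X²] = 0.5·7.061 + 0.5·8.7551 = 7.90805.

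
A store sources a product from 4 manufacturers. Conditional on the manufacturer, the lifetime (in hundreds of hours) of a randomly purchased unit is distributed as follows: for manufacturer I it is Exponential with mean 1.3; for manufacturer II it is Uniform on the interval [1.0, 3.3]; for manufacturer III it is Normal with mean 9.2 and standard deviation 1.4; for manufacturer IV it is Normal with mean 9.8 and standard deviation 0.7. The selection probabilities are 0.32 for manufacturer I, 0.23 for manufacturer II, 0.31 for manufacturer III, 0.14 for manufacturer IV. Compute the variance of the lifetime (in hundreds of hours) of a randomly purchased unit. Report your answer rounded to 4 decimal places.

16.2433

Per component, I: μ=1.3, E[X²]=3.38; II: μ=2.15, E[X²]=5.06333; III: μ=9.2, E[X²]=86.6; IV: μ=9.8, E[X²]=96.53.
E[X] = 0.32·1.3 + 0.23·2.15 + 0.31·9.2 + 0.14·9.8 = 5.1345.
E[X²] = 0.32·3.38 + 0.23·5.06333 + 0.31·86.6 + 0.14·96.53 = 42.6064.
Var(X) = E[X²] − (E[X])² = 42.6064 − 26.3631 = 16.2433.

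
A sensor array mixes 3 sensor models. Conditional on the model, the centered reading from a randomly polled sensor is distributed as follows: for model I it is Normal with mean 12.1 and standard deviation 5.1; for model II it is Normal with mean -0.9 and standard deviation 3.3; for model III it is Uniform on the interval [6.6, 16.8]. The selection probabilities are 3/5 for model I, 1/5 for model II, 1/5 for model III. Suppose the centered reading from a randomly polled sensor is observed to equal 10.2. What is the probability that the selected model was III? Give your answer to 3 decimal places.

0.309

Likelihoods f(10.2 | ·): I: 0.0729796; II: 0.000422261; III: 0.0980392.
Posterior ∝ prior × likelihood. Numerator for III: 0.2·0.0980392 = 0.0196078.
Normalizing constant: 0.6·0.0729796 + 0.2·0.000422261 + 0.2·0.0980392 = 0.06348.
P(III | observation) = 0.0196078 / 0.06348 = 0.308882.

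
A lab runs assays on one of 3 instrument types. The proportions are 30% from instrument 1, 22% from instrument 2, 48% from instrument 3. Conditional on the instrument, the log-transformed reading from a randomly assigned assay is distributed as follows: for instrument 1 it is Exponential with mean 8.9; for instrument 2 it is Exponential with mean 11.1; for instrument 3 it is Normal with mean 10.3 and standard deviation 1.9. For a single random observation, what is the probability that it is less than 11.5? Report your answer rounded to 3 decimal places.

0.713

Conditional on each instrument, P(X < 11.5): 1: 0.725316; 2: 0.645141; 3: 0.736169.
By total probability, P(X < 11.5) = 0.3·0.725316 + 0.22·0.645141 + 0.48·0.736169 = 0.712887.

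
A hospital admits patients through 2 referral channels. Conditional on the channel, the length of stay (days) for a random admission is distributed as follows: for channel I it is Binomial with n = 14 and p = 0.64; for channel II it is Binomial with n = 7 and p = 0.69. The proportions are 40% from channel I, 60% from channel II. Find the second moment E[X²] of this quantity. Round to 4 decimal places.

For each component E[X²] = Var + (mean)², giving I: 83.5072; II: 24.8262.
Overall E[X²] = 0.4·83.5072 + 0.6·24.8262 = 48.2986.

48.2986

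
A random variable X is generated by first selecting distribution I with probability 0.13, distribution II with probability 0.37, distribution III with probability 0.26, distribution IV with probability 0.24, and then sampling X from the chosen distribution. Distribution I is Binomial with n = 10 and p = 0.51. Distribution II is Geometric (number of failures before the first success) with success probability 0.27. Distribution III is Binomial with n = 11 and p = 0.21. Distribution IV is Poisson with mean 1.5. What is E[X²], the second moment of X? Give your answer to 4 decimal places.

For each component E[X²] = Var + (mean)², giving I: 28.509; II: 17.3237; III: 7.161; IV: 3.75.
Overall E[X²] = 0.13·28.509 + 0.37·17.3237 + 0.26·7.161 + 0.24·3.75 = 12.8778.

12.8778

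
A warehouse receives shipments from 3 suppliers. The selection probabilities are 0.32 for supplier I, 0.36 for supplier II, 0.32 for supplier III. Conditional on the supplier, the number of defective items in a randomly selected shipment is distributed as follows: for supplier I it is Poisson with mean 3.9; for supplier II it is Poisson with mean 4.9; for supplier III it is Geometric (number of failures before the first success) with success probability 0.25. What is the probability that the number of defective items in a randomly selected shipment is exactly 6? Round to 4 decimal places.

0.0974

Conditional on each supplier, P(X = 6): I: 0.0989251; II: 0.143153; III: 0.0444946.
By total probability, P(X = 6) = 0.32·0.0989251 + 0.36·0.143153 + 0.32·0.0444946 = 0.0974295.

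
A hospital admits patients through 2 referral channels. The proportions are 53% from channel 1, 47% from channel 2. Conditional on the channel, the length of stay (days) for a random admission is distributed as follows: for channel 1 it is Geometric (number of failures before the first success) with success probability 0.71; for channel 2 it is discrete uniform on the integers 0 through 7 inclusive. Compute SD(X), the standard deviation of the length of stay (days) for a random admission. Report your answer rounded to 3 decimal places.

2.270

Per component, 1: μ=0.408451, E[X²]=0.742115; 2: μ=3.5, E[X²]=17.5.
E[X] = 0.53·0.408451 + 0.47·3.5 = 1.86148.
E[X²] = 0.53·0.742115 + 0.47·17.5 = 8.61832.
Var(X) = E[X²] − (E[X])² = 8.61832 − 3.4651 = 5.15322.
SD(X) = √5.15322 = 2.27007.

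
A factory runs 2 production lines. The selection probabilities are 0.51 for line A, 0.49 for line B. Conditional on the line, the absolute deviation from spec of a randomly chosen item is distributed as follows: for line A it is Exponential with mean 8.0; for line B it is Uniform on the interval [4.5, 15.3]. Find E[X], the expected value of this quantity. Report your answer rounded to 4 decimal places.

Component means — A: 8; B: 9.9.
E[X] = 0.51·8 + 0.49·9.9 = 8.931.

8.9310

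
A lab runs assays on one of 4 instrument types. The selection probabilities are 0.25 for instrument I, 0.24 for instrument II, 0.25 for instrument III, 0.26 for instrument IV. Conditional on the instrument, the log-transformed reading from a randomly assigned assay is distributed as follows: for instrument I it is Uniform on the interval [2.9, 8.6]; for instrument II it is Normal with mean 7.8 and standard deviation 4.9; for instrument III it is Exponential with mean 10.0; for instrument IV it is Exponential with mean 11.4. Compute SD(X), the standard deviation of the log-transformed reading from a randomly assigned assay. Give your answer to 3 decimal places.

8.361

Per component, I: μ=5.75, E[X²]=35.77; II: μ=7.8, E[X²]=84.85; III: μ=10, E[X²]=200; IV: μ=11.4, E[X²]=259.92.
E[X] = 0.25·5.75 + 0.24·7.8 + 0.25·10 + 0.26·11.4 = 8.7735.
E[X²] = 0.25·35.77 + 0.24·84.85 + 0.25·200 + 0.26·259.92 = 146.886.
Var(X) = E[X²] − (E[X])² = 146.886 − 76.9743 = 69.9114.
SD(X) = √69.9114 = 8.3613.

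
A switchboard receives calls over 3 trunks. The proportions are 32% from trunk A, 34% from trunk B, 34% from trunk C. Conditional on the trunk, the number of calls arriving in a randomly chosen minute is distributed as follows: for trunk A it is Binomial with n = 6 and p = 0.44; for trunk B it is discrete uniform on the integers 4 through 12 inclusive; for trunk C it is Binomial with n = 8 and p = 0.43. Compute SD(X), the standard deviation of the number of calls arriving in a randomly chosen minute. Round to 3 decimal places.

Per component, A: μ=2.64, E[X²]=8.448; B: μ=8, E[X²]=70.6667; C: μ=3.44, E[X²]=13.7944.
E[X] = 0.32·2.64 + 0.34·8 + 0.34·3.44 = 4.7344.
E[X²] = 0.32·8.448 + 0.34·70.6667 + 0.34·13.7944 = 31.4201.
Var(X) = E[X²] − (E[X])² = 31.4201 − 22.4145 = 9.00558.
SD(X) = √9.00558 = 3.00093.

3.001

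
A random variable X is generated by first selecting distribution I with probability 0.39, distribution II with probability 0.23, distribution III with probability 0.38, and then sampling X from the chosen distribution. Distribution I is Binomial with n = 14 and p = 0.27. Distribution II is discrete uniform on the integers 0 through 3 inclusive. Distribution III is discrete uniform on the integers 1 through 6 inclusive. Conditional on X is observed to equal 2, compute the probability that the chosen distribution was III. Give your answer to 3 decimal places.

Likelihoods P(X=2 | ·): I: 0.15193; II: 0.25; III: 0.166667.
Posterior ∝ prior × likelihood. Numerator for III: 0.38·0.166667 = 0.0633333.
Normalizing constant: 0.39·0.15193 + 0.23·0.25 + 0.38·0.166667 = 0.180086.
P(III | observation) = 0.0633333 / 0.180086 = 0.351684.

0.352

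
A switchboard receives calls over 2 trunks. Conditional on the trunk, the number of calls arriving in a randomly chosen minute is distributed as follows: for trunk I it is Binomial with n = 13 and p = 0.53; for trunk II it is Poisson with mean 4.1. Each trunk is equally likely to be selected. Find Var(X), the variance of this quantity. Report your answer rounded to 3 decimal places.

5.615

Per component, I: μ=6.89, E[X²]=50.7104; II: μ=4.1, E[X²]=20.91.
E[X] = 0.5·6.89 + 0.5·4.1 = 5.495.
E[X²] = 0.5·50.7104 + 0.5·20.91 = 35.8102.
Var(X) = E[X²] − (E[X])² = 35.8102 − 30.195 = 5.61518.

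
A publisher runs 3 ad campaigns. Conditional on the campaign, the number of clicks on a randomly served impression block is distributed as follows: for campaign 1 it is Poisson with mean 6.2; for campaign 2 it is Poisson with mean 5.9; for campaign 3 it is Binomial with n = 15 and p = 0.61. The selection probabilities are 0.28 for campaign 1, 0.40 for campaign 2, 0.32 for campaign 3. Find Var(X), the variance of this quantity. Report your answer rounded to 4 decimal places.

Per component, 1: μ=6.2, E[X²]=44.64; 2: μ=5.9, E[X²]=40.71; 3: μ=9.15, E[X²]=87.291.
E[X] = 0.28·6.2 + 0.4·5.9 + 0.32·9.15 = 7.024.
E[X²] = 0.28·44.64 + 0.4·40.71 + 0.32·87.291 = 56.7163.
Var(X) = E[X²] − (E[X])² = 56.7163 − 49.3366 = 7.37974.

7.3797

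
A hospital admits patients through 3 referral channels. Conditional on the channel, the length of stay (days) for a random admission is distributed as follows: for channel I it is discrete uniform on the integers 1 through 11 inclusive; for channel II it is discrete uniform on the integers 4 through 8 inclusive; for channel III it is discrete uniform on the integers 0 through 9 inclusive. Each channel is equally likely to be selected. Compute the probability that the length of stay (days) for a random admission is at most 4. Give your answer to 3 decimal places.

Conditional on each channel, P(X ≤ 4): I: 0.363636; II: 0.2; III: 0.5.
By total probability, P(X ≤ 4) = 0.333333·0.363636 + 0.333333·0.2 + 0.333333·0.5 = 0.354545.

0.355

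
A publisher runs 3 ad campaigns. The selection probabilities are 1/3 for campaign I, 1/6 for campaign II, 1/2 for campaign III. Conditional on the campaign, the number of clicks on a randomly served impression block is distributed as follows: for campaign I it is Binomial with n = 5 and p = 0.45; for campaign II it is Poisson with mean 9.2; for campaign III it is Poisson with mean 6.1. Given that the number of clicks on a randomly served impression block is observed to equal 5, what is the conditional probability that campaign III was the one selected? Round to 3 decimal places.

Likelihoods P(X=5 | ·): I: 0.0184528; II: 0.0554943; III: 0.15786.
Posterior ∝ prior × likelihood. Numerator for III: 0.5·0.15786 = 0.0789299.
Normalizing constant: 0.333333·0.0184528 + 0.166667·0.0554943 + 0.5·0.15786 = 0.0943299.
P(III | observation) = 0.0789299 / 0.0943299 = 0.836743.

0.837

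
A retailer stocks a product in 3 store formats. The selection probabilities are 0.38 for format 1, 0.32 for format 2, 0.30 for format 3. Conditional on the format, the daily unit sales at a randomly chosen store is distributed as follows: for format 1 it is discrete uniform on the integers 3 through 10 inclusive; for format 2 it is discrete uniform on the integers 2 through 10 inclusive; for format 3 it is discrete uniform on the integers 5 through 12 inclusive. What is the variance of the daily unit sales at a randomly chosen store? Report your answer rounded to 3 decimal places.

Per component, 1: μ=6.5, E[X²]=47.5; 2: μ=6, E[X²]=42.6667; 3: μ=8.5, E[X²]=77.5.
E[X] = 0.38·6.5 + 0.32·6 + 0.3·8.5 = 6.94.
E[X²] = 0.38·47.5 + 0.32·42.6667 + 0.3·77.5 = 54.9533.
Var(X) = E[X²] − (E[X])² = 54.9533 − 48.1636 = 6.78973.

6.790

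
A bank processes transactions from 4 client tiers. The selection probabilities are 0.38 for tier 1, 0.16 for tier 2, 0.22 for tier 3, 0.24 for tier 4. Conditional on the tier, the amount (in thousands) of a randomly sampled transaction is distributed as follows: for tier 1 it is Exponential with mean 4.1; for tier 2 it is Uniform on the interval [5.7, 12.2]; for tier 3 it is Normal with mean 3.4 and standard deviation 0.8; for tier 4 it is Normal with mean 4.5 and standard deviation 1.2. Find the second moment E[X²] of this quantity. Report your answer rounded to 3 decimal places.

34.045

For each component E[X²] = Var + (mean)², giving 1: 33.62; 2: 83.6233; 3: 12.2; 4: 21.69.
Overall E[X²] = 0.38·33.62 + 0.16·83.6233 + 0.22·12.2 + 0.24·21.69 = 34.0449.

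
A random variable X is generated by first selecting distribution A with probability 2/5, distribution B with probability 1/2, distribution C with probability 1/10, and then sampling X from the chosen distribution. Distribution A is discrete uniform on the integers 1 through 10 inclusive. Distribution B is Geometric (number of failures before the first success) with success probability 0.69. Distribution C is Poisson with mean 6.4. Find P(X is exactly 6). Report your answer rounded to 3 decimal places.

0.056

Conditional on each component, P(X = 6): A: 0.1; B: 0.000612378; C: 0.158585.
By total probability, P(X = 6) = 0.4·0.1 + 0.5·0.000612378 + 0.1·0.158585 = 0.0561647.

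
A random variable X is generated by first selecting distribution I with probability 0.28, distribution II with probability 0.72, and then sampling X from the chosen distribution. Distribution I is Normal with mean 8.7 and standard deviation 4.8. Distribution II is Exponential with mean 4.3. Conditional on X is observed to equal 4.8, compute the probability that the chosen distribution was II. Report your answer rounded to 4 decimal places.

Likelihoods f(4.8 | ·): I: 0.0597472; II: 0.0761619.
Posterior ∝ prior × likelihood. Numerator for II: 0.72·0.0761619 = 0.0548366.
Normalizing constant: 0.28·0.0597472 + 0.72·0.0761619 = 0.0715658.
P(II | observation) = 0.0548366 / 0.0715658 = 0.76624.

0.7662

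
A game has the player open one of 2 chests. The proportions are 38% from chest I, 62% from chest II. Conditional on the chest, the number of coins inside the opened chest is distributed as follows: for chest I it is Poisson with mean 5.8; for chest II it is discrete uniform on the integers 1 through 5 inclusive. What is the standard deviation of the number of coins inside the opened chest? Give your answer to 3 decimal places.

Per component, I: μ=5.8, E[X²]=39.44; II: μ=3, E[X²]=11.
E[X] = 0.38·5.8 + 0.62·3 = 4.064.
E[X²] = 0.38·39.44 + 0.62·11 = 21.8072.
Var(X) = E[X²] − (E[X])² = 21.8072 − 16.5161 = 5.2911.
SD(X) = √5.2911 = 2.30024.

2.300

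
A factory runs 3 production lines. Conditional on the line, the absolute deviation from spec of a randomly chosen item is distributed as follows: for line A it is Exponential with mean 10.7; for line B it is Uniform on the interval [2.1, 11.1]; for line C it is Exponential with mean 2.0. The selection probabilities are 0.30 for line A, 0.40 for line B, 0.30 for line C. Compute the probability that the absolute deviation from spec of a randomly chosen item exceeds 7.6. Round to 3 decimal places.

0.310

Conditional on each line, P(X > 7.6): A: 0.491506; B: 0.388889; C: 0.0223708.
By total probability, P(X > 7.6) = 0.3·0.491506 + 0.4·0.388889 + 0.3·0.0223708 = 0.309719.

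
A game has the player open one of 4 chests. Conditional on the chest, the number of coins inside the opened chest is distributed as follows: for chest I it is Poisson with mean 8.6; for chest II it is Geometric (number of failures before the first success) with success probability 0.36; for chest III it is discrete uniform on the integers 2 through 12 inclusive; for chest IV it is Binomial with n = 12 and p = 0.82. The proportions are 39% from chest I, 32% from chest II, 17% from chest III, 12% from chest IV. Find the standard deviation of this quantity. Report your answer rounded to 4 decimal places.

4.1281

Per component, I: μ=8.6, E[X²]=82.56; II: μ=1.77778, E[X²]=8.09877; III: μ=7, E[X²]=59; IV: μ=9.84, E[X²]=98.5968.
E[X] = 0.39·8.6 + 0.32·1.77778 + 0.17·7 + 0.12·9.84 = 6.29369.
E[X²] = 0.39·82.56 + 0.32·8.09877 + 0.17·59 + 0.12·98.5968 = 56.6516.
Var(X) = E[X²] − (E[X])² = 56.6516 − 39.6105 = 17.0411.
SD(X) = √17.0411 = 4.12809.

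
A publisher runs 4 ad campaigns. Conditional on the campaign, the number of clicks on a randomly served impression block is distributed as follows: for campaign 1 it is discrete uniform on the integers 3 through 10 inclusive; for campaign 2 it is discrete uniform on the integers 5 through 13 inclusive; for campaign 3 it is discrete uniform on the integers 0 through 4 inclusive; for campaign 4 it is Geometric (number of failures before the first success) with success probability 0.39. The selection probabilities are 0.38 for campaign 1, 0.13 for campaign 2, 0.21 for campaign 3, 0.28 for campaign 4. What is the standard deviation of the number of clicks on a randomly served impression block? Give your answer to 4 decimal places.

Per component, 1: μ=6.5, E[X²]=47.5; 2: μ=9, E[X²]=87.6667; 3: μ=2, E[X²]=6; 4: μ=1.5641, E[X²]=6.45694.
E[X] = 0.38·6.5 + 0.13·9 + 0.21·2 + 0.28·1.5641 = 4.49795.
E[X²] = 0.38·47.5 + 0.13·87.6667 + 0.21·6 + 0.28·6.45694 = 32.5146.
Var(X) = E[X²] − (E[X])² = 32.5146 − 20.2315 = 12.2831.
SD(X) = √12.2831 = 3.50472.

3.5047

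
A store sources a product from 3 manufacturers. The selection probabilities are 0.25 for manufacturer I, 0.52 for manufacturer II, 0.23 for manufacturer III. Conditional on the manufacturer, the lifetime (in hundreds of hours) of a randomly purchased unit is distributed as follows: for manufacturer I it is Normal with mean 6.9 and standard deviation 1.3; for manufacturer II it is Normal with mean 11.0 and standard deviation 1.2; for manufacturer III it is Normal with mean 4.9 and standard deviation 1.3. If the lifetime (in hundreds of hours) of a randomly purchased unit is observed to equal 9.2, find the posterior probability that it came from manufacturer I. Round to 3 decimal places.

Likelihoods f(9.2 | ·): I: 0.064159; II: 0.107931; III: 0.0012918.
Posterior ∝ prior × likelihood. Numerator for I: 0.25·0.064159 = 0.0160397.
Normalizing constant: 0.25·0.064159 + 0.52·0.107931 + 0.23·0.0012918 = 0.0724611.
P(I | observation) = 0.0160397 / 0.0724611 = 0.221356.

0.221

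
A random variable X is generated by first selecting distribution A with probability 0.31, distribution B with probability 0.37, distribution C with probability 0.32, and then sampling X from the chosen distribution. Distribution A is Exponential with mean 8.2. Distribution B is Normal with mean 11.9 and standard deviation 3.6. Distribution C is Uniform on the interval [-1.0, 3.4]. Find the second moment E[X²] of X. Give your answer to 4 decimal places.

99.8568

For each component E[X²] = Var + (mean)², giving A: 134.48; B: 154.57; C: 3.05333.
Overall E[X²] = 0.31·134.48 + 0.37·154.57 + 0.32·3.05333 = 99.8568.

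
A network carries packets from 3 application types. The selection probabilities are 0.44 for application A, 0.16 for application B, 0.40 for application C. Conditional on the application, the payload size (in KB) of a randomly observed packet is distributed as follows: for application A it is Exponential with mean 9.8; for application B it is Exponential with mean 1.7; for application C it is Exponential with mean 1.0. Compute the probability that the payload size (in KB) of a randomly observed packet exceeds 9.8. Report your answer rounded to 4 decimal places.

Conditional on each application, P(X > 9.8): A: 0.367879; B: 0.00313632; C: 5.54516e-05.
By total probability, P(X > 9.8) = 0.44·0.367879 + 0.16·0.00313632 + 0.4·5.54516e-05 = 0.162391.

0.1624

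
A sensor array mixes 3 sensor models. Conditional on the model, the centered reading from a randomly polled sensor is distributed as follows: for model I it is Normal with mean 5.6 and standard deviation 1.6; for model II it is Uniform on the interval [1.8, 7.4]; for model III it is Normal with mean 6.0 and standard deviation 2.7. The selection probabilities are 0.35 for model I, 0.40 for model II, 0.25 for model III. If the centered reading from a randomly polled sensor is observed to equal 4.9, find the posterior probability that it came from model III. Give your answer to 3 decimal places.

Likelihoods f(4.9 | ·): I: 0.226583; II: 0.178571; III: 0.135989.
Posterior ∝ prior × likelihood. Numerator for III: 0.25·0.135989 = 0.0339973.
Normalizing constant: 0.35·0.226583 + 0.4·0.178571 + 0.25·0.135989 = 0.18473.
P(III | observation) = 0.0339973 / 0.18473 = 0.184038.

0.184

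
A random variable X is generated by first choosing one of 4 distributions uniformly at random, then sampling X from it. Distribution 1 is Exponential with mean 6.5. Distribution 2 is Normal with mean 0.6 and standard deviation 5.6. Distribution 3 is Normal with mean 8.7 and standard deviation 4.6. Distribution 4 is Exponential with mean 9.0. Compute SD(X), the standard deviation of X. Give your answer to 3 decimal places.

Per component, 1: μ=6.5, E[X²]=84.5; 2: μ=0.6, E[X²]=31.72; 3: μ=8.7, E[X²]=96.85; 4: μ=9, E[X²]=162.
E[X] = 0.25·6.5 + 0.25·0.6 + 0.25·8.7 + 0.25·9 = 6.2.
E[X²] = 0.25·84.5 + 0.25·31.72 + 0.25·96.85 + 0.25·162 = 93.7675.
Var(X) = E[X²] − (E[X])² = 93.7675 − 38.44 = 55.3275.
SD(X) = √55.3275 = 7.43825.

7.438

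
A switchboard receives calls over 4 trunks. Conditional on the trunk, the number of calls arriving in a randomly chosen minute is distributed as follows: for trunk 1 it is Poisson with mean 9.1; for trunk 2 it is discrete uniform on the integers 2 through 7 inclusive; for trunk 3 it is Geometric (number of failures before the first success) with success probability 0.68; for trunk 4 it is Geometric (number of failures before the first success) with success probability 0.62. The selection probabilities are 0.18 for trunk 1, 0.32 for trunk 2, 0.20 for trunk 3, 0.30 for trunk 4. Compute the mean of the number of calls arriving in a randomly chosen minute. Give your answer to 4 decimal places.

Component means — 1: 9.1; 2: 4.5; 3: 0.470588; 4: 0.612903.
E[X] = 0.18·9.1 + 0.32·4.5 + 0.2·0.470588 + 0.3·0.612903 = 3.35599.

3.3560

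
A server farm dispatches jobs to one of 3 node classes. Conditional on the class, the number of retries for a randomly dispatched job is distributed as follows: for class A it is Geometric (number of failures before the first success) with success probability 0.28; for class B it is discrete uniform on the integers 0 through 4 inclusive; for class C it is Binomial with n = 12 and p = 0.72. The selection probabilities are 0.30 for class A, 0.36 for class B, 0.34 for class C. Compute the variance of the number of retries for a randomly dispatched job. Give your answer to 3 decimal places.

13.486

Per component, A: μ=2.57143, E[X²]=15.7959; B: μ=2, E[X²]=6; C: μ=8.64, E[X²]=77.0688.
E[X] = 0.3·2.57143 + 0.36·2 + 0.34·8.64 = 4.42903.
E[X²] = 0.3·15.7959 + 0.36·6 + 0.34·77.0688 = 33.1022.
Var(X) = E[X²] − (E[X])² = 33.1022 − 19.6163 = 13.4859.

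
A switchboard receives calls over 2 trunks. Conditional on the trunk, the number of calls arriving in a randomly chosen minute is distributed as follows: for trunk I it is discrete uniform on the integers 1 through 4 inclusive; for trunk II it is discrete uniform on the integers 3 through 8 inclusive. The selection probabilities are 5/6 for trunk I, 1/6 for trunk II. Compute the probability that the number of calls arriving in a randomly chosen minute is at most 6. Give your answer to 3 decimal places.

0.944

Conditional on each trunk, P(X ≤ 6): I: 1; II: 0.666667.
By total probability, P(X ≤ 6) = 0.833333·1 + 0.166667·0.666667 = 0.944444.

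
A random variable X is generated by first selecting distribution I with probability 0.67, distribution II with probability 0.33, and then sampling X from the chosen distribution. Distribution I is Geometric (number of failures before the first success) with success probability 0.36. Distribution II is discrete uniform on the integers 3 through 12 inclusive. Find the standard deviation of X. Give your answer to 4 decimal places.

Per component, I: μ=1.77778, E[X²]=8.09877; II: μ=7.5, E[X²]=64.5.
E[X] = 0.67·1.77778 + 0.33·7.5 = 3.66611.
E[X²] = 0.67·8.09877 + 0.33·64.5 = 26.7112.
Var(X) = E[X²] − (E[X])² = 26.7112 − 13.4404 = 13.2708.
SD(X) = √13.2708 = 3.64291.

3.6429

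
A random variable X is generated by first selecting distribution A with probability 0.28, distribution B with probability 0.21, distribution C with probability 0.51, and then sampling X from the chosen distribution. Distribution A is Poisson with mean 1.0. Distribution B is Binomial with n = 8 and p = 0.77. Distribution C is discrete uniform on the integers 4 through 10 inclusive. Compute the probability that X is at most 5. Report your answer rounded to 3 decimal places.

Conditional on each component, P(X ≤ 5): A: 0.999406; B: 0.272418; C: 0.285714.
By total probability, P(X ≤ 5) = 0.28·0.999406 + 0.21·0.272418 + 0.51·0.285714 = 0.482756.

0.483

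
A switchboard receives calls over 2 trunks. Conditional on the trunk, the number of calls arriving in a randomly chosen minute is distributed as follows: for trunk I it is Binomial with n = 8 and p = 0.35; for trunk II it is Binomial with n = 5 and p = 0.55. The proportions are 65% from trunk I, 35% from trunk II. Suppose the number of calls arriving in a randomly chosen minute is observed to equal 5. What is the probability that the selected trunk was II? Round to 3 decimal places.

0.251

Likelihoods P(X=5 | ·): I: 0.0807734; II: 0.0503284.
Posterior ∝ prior × likelihood. Numerator for II: 0.35·0.0503284 = 0.017615.
Normalizing constant: 0.65·0.0807734 + 0.35·0.0503284 = 0.0701177.
P(II | observation) = 0.017615 / 0.0701177 = 0.25122.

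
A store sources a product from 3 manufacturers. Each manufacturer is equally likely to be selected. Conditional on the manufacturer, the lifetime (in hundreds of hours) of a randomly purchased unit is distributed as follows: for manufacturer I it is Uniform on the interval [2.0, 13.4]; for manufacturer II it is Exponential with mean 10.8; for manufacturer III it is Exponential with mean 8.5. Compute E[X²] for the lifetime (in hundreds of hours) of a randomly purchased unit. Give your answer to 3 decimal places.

For each component E[X²] = Var + (mean)², giving I: 70.12; II: 233.28; III: 144.5.
Overall E[X²] = 0.333333·70.12 + 0.333333·233.28 + 0.333333·144.5 = 149.3.

149.300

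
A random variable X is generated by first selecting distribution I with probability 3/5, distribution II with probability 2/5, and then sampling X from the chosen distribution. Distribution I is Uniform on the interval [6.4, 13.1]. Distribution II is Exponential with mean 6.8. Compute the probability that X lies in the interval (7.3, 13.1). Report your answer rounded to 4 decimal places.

0.5979

Conditional on each component, P(7.3 < X < 13.1): I: 0.865672; II: 0.196139.
By total probability, P(7.3 < X < 13.1) = 0.6·0.865672 + 0.4·0.196139 = 0.597858.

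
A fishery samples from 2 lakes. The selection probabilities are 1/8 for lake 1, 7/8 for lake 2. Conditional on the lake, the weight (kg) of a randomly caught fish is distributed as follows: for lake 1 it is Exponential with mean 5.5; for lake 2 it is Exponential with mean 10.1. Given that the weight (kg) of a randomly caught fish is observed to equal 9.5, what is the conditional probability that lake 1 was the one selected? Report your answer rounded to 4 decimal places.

0.1067

Likelihoods f(9.5 | ·): 1: 0.0323216; 2: 0.0386531.
Posterior ∝ prior × likelihood. Numerator for 1: 0.125·0.0323216 = 0.00404019.
Normalizing constant: 0.125·0.0323216 + 0.875·0.0386531 = 0.0378616.
P(1 | observation) = 0.00404019 / 0.0378616 = 0.10671.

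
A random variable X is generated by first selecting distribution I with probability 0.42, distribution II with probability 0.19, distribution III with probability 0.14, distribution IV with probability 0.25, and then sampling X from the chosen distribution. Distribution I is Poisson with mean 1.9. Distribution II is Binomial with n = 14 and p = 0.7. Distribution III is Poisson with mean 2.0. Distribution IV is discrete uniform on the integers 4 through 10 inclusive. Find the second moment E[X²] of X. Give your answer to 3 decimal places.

35.210

For each component E[X²] = Var + (mean)², giving I: 5.51; II: 98.98; III: 6; IV: 53.
Overall E[X²] = 0.42·5.51 + 0.19·98.98 + 0.14·6 + 0.25·53 = 35.2104.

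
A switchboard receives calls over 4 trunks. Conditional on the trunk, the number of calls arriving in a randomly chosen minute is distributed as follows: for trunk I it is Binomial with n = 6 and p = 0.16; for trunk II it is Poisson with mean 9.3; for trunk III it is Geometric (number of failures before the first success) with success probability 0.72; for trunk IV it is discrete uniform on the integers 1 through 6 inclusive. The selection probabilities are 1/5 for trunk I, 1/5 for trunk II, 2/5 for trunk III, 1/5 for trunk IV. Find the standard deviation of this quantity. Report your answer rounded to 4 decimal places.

3.7894

Per component, I: μ=0.96, E[X²]=1.728; II: μ=9.3, E[X²]=95.79; III: μ=0.388889, E[X²]=0.691358; IV: μ=3.5, E[X²]=15.1667.
E[X] = 0.2·0.96 + 0.2·9.3 + 0.4·0.388889 + 0.2·3.5 = 2.90756.
E[X²] = 0.2·1.728 + 0.2·95.79 + 0.4·0.691358 + 0.2·15.1667 = 22.8135.
Var(X) = E[X²] − (E[X])² = 22.8135 − 8.45388 = 14.3596.
SD(X) = √14.3596 = 3.78941.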